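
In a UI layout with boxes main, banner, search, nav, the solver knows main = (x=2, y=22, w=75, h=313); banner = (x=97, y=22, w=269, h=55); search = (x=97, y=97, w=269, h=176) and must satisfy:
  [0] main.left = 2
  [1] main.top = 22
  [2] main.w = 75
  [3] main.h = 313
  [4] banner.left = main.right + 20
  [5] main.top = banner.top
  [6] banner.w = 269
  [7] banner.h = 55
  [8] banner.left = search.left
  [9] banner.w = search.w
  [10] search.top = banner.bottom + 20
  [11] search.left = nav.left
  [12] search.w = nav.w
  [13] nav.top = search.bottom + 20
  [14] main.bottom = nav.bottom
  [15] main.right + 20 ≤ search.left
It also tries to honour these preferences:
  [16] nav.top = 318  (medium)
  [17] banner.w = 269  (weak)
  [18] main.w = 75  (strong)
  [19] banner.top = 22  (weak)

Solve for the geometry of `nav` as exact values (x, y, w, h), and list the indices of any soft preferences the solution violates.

nav = (x=97, y=293, w=269, h=42)
violated soft preferences: 16

1. nav.x = 97  [search.left = nav.left]
2. nav.w = 269  [search.w = nav.w]
3. nav.y = 293  [nav.top = search.bottom + 20]
4. nav.h = 42  [main.bottom = nav.bottom]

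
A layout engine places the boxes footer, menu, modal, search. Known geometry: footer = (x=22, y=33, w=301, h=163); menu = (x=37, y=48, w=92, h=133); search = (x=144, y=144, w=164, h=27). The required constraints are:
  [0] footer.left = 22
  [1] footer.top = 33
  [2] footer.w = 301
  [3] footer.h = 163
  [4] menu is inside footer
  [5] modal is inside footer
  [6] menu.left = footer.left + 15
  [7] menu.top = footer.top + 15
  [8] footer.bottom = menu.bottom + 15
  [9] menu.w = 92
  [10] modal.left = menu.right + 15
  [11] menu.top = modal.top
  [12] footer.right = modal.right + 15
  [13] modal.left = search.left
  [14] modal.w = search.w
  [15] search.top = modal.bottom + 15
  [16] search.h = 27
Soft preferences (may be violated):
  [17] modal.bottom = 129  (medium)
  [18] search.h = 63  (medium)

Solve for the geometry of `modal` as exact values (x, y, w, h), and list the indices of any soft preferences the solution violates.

1. modal.x = 144  [modal.left = menu.right + 15]
2. modal.y = 48  [menu.top = modal.top]
3. modal.w = 164  [footer.right = modal.right + 15]
4. modal.h = 81  [search.top = modal.bottom + 15]

modal = (x=144, y=48, w=164, h=81)
violated soft preferences: 18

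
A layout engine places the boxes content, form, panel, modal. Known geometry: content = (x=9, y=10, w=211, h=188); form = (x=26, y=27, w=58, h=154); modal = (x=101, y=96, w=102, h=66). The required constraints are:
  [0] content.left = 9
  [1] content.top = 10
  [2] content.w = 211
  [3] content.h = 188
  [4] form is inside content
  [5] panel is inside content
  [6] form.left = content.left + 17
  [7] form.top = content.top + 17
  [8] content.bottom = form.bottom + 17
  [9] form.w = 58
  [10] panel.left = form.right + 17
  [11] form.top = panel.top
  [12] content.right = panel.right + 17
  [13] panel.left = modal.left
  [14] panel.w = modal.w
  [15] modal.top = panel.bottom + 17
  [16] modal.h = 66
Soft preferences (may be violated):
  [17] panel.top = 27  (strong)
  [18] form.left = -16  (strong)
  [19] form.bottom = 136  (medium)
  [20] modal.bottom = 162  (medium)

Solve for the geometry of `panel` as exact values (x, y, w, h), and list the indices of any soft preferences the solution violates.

1. panel.x = 101  [panel.left = form.right + 17]
2. panel.y = 27  [form.top = panel.top]
3. panel.w = 102  [content.right = panel.right + 17]
4. panel.h = 52  [modal.top = panel.bottom + 17]

panel = (x=101, y=27, w=102, h=52)
violated soft preferences: 18, 19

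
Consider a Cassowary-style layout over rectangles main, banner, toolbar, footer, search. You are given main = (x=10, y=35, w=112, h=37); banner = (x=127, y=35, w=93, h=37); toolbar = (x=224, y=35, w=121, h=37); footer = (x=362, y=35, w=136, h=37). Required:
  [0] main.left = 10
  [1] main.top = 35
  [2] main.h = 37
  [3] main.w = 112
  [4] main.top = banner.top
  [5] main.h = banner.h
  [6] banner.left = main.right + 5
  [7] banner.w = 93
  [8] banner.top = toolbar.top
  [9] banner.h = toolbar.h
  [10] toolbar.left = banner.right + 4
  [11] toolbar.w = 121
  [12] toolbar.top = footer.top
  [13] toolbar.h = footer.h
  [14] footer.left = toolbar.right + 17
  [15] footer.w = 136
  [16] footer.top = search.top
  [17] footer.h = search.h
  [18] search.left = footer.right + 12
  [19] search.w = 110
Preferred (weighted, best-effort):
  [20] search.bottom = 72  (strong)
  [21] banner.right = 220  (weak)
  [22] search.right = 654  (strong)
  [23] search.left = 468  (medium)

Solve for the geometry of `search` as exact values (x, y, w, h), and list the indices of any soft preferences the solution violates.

search = (x=510, y=35, w=110, h=37)
violated soft preferences: 22, 23

1. search.y = 35  [footer.top = search.top]
2. search.h = 37  [footer.h = search.h]
3. search.x = 510  [search.left = footer.right + 12]
4. search.w = 110  [search.w = 110]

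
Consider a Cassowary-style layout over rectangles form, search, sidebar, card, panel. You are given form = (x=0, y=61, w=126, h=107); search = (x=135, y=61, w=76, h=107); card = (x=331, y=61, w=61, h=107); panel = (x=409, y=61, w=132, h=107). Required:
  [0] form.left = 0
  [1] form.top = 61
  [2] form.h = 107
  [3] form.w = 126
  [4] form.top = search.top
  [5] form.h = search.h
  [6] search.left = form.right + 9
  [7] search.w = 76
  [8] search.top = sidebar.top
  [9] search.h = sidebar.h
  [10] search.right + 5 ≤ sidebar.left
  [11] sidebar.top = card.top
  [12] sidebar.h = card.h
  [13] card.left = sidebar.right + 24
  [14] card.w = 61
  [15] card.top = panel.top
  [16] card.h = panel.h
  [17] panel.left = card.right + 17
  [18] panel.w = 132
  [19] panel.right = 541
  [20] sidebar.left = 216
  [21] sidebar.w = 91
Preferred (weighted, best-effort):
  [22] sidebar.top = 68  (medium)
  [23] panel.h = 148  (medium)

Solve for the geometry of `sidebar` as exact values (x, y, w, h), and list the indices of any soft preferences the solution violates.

sidebar = (x=216, y=61, w=91, h=107)
violated soft preferences: 22, 23

1. sidebar.y = 61  [search.top = sidebar.top]
2. sidebar.h = 107  [search.h = sidebar.h]
3. sidebar.x = 216  [sidebar.left = 216]
4. sidebar.w = 91  [sidebar.w = 91]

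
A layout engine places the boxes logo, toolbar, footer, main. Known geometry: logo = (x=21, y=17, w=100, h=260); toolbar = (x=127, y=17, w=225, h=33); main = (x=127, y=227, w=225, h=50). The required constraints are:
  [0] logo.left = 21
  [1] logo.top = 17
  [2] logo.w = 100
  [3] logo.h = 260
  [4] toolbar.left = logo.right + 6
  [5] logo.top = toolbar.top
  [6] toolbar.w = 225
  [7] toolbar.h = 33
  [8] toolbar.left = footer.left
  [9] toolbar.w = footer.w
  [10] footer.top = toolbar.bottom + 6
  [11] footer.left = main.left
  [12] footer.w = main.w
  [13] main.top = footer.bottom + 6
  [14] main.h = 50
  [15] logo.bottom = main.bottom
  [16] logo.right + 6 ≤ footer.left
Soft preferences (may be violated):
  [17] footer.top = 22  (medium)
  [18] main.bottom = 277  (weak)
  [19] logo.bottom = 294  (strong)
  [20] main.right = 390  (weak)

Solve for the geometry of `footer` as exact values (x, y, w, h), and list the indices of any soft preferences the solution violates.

footer = (x=127, y=56, w=225, h=165)
violated soft preferences: 17, 19, 20

1. footer.x = 127  [toolbar.left = footer.left]
2. footer.w = 225  [toolbar.w = footer.w]
3. footer.y = 56  [footer.top = toolbar.bottom + 6]
4. footer.h = 165  [main.top = footer.bottom + 6]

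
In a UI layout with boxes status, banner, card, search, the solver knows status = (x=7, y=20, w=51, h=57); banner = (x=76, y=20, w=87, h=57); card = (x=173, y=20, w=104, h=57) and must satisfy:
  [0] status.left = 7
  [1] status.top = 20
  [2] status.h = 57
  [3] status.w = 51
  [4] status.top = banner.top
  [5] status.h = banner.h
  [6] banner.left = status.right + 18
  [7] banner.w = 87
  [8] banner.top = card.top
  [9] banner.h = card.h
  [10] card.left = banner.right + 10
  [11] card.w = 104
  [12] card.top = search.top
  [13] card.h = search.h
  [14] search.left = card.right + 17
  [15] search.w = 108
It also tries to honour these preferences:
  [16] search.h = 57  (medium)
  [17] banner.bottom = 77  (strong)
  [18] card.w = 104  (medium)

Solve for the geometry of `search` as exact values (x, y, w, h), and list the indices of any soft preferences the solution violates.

1. search.y = 20  [card.top = search.top]
2. search.h = 57  [card.h = search.h]
3. search.x = 294  [search.left = card.right + 17]
4. search.w = 108  [search.w = 108]

search = (x=294, y=20, w=108, h=57)
violated soft preferences: none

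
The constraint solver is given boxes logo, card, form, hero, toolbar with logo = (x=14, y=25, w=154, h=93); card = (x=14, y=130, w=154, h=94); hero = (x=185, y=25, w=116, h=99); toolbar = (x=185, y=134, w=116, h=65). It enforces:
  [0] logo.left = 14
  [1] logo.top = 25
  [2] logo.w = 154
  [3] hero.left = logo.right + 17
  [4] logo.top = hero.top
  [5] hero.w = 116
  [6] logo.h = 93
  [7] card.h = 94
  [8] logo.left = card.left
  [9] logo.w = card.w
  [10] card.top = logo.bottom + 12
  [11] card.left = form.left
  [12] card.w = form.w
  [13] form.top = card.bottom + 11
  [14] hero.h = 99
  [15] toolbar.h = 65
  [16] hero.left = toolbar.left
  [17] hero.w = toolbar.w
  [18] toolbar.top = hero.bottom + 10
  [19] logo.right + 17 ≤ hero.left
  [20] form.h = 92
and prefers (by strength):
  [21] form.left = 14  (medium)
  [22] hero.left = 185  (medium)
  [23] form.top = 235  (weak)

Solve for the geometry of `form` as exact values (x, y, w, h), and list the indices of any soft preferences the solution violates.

1. form.x = 14  [card.left = form.left]
2. form.w = 154  [card.w = form.w]
3. form.y = 235  [form.top = card.bottom + 11]
4. form.h = 92  [form.h = 92]

form = (x=14, y=235, w=154, h=92)
violated soft preferences: none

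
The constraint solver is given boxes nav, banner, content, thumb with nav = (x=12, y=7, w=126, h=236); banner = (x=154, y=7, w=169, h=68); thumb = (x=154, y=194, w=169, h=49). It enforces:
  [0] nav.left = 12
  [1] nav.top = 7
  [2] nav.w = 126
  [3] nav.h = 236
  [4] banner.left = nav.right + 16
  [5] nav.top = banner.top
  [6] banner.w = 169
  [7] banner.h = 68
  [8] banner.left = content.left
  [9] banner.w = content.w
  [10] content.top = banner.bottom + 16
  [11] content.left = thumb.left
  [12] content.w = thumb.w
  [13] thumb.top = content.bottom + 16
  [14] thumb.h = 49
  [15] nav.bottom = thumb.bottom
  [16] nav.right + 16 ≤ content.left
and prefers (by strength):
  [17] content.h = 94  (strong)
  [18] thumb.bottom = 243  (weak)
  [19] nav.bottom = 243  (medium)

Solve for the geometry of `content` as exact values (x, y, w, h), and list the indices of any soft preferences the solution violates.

content = (x=154, y=91, w=169, h=87)
violated soft preferences: 17

1. content.x = 154  [banner.left = content.left]
2. content.w = 169  [banner.w = content.w]
3. content.y = 91  [content.top = banner.bottom + 16]
4. content.h = 87  [thumb.top = content.bottom + 16]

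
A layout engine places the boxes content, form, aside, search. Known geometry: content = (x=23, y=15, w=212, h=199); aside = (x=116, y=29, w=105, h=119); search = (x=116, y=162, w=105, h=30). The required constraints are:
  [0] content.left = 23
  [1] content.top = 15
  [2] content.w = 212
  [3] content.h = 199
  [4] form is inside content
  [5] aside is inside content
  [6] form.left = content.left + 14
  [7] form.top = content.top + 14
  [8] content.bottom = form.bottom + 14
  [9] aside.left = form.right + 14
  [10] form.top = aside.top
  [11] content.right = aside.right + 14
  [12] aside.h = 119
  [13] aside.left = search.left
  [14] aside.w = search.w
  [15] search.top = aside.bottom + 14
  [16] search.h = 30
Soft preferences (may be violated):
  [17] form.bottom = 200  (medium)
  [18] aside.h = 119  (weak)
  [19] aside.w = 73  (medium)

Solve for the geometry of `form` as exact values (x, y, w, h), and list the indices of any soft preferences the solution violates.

form = (x=37, y=29, w=65, h=171)
violated soft preferences: 19

1. form.x = 37  [form.left = content.left + 14]
2. form.y = 29  [form.top = content.top + 14]
3. form.h = 171  [content.bottom = form.bottom + 14]
4. form.w = 65  [aside.left = form.right + 14]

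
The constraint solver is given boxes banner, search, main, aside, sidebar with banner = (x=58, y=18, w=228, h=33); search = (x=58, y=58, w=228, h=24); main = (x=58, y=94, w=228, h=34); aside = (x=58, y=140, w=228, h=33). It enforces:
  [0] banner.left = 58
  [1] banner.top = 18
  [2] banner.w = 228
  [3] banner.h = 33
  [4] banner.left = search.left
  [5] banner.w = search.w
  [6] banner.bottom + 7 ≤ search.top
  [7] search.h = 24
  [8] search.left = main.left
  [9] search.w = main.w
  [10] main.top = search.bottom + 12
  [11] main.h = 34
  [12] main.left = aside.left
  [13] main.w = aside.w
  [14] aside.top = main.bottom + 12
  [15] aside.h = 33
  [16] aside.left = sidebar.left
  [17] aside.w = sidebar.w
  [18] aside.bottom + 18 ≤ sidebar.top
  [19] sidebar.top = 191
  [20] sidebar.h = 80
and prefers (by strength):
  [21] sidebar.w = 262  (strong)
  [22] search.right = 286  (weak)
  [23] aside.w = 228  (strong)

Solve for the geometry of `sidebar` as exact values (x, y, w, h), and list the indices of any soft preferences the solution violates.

sidebar = (x=58, y=191, w=228, h=80)
violated soft preferences: 21

1. sidebar.x = 58  [aside.left = sidebar.left]
2. sidebar.w = 228  [aside.w = sidebar.w]
3. sidebar.y = 191  [sidebar.top = 191]
4. sidebar.h = 80  [sidebar.h = 80]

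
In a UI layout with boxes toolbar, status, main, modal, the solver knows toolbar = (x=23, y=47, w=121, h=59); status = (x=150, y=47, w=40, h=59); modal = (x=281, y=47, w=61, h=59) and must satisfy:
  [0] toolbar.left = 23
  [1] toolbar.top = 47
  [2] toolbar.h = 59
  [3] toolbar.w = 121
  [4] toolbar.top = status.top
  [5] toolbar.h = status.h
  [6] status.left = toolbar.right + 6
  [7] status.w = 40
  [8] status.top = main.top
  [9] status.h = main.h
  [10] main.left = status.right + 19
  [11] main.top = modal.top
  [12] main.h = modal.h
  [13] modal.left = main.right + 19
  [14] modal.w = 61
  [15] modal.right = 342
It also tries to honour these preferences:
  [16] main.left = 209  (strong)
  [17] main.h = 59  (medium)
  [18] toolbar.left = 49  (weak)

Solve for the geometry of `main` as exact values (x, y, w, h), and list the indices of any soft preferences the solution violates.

1. main.y = 47  [status.top = main.top]
2. main.h = 59  [status.h = main.h]
3. main.x = 209  [main.left = status.right + 19]
4. main.w = 53  [modal.left = main.right + 19]

main = (x=209, y=47, w=53, h=59)
violated soft preferences: 18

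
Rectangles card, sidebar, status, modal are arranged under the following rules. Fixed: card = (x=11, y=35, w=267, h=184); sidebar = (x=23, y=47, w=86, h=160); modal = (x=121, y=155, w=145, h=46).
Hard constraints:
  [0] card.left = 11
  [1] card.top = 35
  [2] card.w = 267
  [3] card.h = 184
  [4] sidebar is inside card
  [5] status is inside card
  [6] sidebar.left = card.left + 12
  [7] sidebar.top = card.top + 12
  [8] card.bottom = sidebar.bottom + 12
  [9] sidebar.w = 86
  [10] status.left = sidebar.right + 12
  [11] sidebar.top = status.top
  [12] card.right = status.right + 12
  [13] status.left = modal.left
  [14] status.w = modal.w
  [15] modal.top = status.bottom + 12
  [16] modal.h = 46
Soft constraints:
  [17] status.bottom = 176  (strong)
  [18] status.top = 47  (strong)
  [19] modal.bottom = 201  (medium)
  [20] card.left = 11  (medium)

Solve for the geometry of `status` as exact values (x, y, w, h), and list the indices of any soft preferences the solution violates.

status = (x=121, y=47, w=145, h=96)
violated soft preferences: 17

1. status.x = 121  [status.left = sidebar.right + 12]
2. status.y = 47  [sidebar.top = status.top]
3. status.w = 145  [card.right = status.right + 12]
4. status.h = 96  [modal.top = status.bottom + 12]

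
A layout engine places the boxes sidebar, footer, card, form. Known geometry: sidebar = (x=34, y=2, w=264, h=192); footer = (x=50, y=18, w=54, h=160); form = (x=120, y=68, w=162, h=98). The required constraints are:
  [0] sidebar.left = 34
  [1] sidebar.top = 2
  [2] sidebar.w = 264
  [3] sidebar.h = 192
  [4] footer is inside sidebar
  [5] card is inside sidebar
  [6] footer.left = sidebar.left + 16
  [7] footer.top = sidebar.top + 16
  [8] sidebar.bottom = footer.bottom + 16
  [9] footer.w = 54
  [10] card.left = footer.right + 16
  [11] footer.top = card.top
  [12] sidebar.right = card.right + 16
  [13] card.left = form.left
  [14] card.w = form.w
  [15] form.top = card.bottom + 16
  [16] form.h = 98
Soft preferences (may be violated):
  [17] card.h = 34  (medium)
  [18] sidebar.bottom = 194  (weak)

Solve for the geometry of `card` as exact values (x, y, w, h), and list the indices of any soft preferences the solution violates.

1. card.x = 120  [card.left = footer.right + 16]
2. card.y = 18  [footer.top = card.top]
3. card.w = 162  [sidebar.right = card.right + 16]
4. card.h = 34  [form.top = card.bottom + 16]

card = (x=120, y=18, w=162, h=34)
violated soft preferences: none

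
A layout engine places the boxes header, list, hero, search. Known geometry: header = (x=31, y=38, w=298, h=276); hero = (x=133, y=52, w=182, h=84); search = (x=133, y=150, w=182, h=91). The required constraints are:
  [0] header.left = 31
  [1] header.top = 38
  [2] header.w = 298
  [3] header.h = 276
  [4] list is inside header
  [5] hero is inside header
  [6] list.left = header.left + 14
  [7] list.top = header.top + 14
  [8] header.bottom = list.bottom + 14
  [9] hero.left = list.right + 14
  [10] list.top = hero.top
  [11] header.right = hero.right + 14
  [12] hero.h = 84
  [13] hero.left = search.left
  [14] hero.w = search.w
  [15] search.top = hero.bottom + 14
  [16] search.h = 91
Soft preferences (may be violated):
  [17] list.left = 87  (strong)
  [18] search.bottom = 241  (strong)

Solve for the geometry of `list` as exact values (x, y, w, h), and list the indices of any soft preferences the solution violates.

1. list.x = 45  [list.left = header.left + 14]
2. list.y = 52  [list.top = header.top + 14]
3. list.h = 248  [header.bottom = list.bottom + 14]
4. list.w = 74  [hero.left = list.right + 14]

list = (x=45, y=52, w=74, h=248)
violated soft preferences: 17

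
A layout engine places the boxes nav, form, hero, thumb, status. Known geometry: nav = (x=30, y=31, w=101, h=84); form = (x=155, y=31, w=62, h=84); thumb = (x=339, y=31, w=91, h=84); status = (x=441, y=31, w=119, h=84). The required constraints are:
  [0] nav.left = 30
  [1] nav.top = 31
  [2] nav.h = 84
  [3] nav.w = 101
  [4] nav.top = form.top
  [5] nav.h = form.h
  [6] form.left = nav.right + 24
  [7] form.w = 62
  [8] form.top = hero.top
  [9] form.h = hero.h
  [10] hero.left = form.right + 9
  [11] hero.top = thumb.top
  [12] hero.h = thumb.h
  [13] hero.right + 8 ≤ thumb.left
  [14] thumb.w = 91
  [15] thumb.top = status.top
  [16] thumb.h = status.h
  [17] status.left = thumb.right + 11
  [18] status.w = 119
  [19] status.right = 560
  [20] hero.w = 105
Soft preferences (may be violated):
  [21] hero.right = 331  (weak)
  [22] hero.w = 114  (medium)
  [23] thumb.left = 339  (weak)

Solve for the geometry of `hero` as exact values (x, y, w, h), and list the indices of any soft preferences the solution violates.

hero = (x=226, y=31, w=105, h=84)
violated soft preferences: 22

1. hero.y = 31  [form.top = hero.top]
2. hero.h = 84  [form.h = hero.h]
3. hero.x = 226  [hero.left = form.right + 9]
4. hero.w = 105  [hero.w = 105]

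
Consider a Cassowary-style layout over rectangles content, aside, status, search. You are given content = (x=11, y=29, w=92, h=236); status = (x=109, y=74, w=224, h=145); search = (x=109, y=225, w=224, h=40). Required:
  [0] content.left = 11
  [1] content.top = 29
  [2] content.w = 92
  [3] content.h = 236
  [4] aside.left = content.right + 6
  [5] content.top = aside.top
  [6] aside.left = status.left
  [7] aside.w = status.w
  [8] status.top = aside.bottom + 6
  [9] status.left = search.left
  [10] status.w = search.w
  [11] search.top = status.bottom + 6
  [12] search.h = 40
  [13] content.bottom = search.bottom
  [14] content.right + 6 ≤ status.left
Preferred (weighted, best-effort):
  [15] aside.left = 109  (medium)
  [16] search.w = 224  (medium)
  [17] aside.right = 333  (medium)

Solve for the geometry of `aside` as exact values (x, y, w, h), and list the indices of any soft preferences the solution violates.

aside = (x=109, y=29, w=224, h=39)
violated soft preferences: none

1. aside.x = 109  [aside.left = content.right + 6]
2. aside.y = 29  [content.top = aside.top]
3. aside.w = 224  [aside.w = status.w]
4. aside.h = 39  [status.top = aside.bottom + 6]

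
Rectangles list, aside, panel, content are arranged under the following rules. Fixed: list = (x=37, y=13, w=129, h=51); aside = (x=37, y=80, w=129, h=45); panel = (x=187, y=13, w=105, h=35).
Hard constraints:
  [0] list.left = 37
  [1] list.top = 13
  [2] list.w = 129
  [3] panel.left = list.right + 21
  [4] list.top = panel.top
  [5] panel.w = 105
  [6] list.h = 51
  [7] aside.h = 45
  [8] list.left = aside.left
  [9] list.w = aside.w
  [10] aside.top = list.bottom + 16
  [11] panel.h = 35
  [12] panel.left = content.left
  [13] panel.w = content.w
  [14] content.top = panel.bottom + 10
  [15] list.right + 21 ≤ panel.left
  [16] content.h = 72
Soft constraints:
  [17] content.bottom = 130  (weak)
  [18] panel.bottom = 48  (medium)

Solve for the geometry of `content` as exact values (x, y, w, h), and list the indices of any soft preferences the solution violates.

1. content.x = 187  [panel.left = content.left]
2. content.w = 105  [panel.w = content.w]
3. content.y = 58  [content.top = panel.bottom + 10]
4. content.h = 72  [content.h = 72]

content = (x=187, y=58, w=105, h=72)
violated soft preferences: none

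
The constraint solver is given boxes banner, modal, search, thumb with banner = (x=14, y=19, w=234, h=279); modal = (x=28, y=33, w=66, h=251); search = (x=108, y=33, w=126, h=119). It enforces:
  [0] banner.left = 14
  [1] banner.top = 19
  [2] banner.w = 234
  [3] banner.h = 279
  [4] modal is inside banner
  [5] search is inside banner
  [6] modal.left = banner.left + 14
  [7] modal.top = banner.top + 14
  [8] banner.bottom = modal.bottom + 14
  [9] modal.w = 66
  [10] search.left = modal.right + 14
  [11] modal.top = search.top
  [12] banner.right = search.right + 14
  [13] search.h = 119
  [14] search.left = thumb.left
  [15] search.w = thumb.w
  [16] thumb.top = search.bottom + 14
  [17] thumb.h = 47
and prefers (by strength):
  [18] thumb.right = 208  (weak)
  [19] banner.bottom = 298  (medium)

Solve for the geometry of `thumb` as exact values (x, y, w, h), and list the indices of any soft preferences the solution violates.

thumb = (x=108, y=166, w=126, h=47)
violated soft preferences: 18

1. thumb.x = 108  [search.left = thumb.left]
2. thumb.w = 126  [search.w = thumb.w]
3. thumb.y = 166  [thumb.top = search.bottom + 14]
4. thumb.h = 47  [thumb.h = 47]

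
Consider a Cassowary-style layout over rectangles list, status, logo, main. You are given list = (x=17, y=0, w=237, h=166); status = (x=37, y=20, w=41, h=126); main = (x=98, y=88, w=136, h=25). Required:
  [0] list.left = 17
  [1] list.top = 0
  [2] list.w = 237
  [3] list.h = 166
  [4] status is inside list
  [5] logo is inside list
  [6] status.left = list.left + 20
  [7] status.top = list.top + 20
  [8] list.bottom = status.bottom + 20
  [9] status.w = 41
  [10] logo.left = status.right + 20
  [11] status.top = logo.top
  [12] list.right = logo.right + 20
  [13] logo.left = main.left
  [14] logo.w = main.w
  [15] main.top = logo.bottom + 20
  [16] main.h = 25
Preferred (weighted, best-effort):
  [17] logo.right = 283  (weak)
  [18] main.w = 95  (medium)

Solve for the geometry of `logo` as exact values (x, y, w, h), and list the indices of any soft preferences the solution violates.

1. logo.x = 98  [logo.left = status.right + 20]
2. logo.y = 20  [status.top = logo.top]
3. logo.w = 136  [list.right = logo.right + 20]
4. logo.h = 48  [main.top = logo.bottom + 20]

logo = (x=98, y=20, w=136, h=48)
violated soft preferences: 17, 18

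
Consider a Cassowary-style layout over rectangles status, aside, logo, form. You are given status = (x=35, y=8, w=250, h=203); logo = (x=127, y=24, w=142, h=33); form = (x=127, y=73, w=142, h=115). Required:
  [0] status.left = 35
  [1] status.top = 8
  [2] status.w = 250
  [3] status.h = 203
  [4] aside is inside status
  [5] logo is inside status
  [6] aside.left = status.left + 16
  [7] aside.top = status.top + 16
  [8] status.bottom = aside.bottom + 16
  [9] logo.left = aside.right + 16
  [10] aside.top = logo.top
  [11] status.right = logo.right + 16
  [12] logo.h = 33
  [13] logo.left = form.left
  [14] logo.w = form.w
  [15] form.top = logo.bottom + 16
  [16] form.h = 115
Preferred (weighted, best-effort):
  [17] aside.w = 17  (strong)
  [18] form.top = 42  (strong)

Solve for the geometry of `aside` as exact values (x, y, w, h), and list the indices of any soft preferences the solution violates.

aside = (x=51, y=24, w=60, h=171)
violated soft preferences: 17, 18

1. aside.x = 51  [aside.left = status.left + 16]
2. aside.y = 24  [aside.top = status.top + 16]
3. aside.h = 171  [status.bottom = aside.bottom + 16]
4. aside.w = 60  [logo.left = aside.right + 16]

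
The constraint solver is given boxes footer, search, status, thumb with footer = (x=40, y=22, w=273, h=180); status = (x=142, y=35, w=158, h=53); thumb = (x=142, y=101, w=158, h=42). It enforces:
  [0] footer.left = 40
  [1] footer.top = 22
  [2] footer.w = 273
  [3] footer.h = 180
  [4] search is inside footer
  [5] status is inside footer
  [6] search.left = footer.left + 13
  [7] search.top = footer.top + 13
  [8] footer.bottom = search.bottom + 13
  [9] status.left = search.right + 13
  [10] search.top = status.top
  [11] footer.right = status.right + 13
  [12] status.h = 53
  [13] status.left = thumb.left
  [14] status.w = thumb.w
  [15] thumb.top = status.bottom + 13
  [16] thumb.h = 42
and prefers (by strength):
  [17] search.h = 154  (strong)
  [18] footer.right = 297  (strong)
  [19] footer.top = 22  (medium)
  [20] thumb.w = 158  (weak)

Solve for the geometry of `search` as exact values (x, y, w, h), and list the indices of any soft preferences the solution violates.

search = (x=53, y=35, w=76, h=154)
violated soft preferences: 18

1. search.x = 53  [search.left = footer.left + 13]
2. search.y = 35  [search.top = footer.top + 13]
3. search.h = 154  [footer.bottom = search.bottom + 13]
4. search.w = 76  [status.left = search.right + 13]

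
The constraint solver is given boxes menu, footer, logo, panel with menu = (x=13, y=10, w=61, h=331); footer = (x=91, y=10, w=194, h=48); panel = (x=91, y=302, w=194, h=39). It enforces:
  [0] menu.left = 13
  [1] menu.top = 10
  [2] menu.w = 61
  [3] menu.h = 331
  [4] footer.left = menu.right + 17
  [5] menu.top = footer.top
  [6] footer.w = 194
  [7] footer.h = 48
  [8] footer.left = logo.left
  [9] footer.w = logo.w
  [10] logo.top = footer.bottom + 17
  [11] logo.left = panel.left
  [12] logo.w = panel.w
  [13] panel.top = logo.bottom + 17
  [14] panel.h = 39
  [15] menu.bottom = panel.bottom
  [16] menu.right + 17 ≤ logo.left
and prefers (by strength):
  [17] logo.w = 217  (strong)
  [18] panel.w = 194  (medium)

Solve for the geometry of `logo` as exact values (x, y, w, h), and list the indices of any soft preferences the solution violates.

logo = (x=91, y=75, w=194, h=210)
violated soft preferences: 17

1. logo.x = 91  [footer.left = logo.left]
2. logo.w = 194  [footer.w = logo.w]
3. logo.y = 75  [logo.top = footer.bottom + 17]
4. logo.h = 210  [panel.top = logo.bottom + 17]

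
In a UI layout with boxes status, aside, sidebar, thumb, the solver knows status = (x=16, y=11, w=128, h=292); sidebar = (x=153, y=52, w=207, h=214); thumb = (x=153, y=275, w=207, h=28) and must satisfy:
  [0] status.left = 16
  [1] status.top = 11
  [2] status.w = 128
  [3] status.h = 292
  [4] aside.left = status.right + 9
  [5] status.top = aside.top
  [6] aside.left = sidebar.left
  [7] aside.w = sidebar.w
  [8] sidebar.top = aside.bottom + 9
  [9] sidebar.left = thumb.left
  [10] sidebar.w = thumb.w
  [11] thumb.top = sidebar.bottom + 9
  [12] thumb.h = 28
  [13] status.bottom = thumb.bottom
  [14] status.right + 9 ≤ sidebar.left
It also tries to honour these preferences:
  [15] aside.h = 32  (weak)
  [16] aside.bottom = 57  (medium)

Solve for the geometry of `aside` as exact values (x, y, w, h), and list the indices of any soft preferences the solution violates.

aside = (x=153, y=11, w=207, h=32)
violated soft preferences: 16

1. aside.x = 153  [aside.left = status.right + 9]
2. aside.y = 11  [status.top = aside.top]
3. aside.w = 207  [aside.w = sidebar.w]
4. aside.h = 32  [sidebar.top = aside.bottom + 9]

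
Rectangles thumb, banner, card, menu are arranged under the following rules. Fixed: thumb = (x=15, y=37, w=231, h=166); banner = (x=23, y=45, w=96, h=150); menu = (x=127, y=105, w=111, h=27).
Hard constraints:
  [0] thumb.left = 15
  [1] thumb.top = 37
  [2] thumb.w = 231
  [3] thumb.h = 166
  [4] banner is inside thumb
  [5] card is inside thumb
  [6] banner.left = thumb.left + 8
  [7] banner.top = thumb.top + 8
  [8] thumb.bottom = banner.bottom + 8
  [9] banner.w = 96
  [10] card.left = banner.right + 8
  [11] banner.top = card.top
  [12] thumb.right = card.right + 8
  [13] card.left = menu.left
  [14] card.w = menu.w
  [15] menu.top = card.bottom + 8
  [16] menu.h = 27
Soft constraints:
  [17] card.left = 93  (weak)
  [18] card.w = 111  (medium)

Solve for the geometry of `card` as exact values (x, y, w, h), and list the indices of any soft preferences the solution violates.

card = (x=127, y=45, w=111, h=52)
violated soft preferences: 17

1. card.x = 127  [card.left = banner.right + 8]
2. card.y = 45  [banner.top = card.top]
3. card.w = 111  [thumb.right = card.right + 8]
4. card.h = 52  [menu.top = card.bottom + 8]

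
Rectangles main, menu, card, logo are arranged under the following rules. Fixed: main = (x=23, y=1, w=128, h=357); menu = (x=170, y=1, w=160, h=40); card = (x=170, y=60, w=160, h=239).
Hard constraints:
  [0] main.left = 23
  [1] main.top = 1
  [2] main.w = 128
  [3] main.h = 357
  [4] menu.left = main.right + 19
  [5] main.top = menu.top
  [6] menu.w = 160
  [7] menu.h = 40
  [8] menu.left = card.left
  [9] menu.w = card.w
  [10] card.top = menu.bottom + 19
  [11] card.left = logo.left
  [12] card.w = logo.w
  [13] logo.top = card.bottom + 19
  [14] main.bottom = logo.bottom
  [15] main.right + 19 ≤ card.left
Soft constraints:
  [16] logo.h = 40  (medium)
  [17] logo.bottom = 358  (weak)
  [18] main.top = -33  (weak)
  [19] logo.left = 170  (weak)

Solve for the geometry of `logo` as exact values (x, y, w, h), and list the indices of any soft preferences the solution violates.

logo = (x=170, y=318, w=160, h=40)
violated soft preferences: 18

1. logo.x = 170  [card.left = logo.left]
2. logo.w = 160  [card.w = logo.w]
3. logo.y = 318  [logo.top = card.bottom + 19]
4. logo.h = 40  [main.bottom = logo.bottom]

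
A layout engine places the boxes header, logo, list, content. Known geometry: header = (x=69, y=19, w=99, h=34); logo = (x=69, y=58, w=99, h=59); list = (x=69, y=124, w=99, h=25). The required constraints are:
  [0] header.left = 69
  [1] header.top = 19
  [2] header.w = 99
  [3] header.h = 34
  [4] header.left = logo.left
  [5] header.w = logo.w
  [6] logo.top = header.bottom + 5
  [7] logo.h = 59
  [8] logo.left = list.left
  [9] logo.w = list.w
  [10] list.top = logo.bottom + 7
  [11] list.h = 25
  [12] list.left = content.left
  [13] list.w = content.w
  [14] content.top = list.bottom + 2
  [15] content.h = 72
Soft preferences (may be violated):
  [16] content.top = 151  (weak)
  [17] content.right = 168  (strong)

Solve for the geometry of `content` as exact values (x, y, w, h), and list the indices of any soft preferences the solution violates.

content = (x=69, y=151, w=99, h=72)
violated soft preferences: none

1. content.x = 69  [list.left = content.left]
2. content.w = 99  [list.w = content.w]
3. content.y = 151  [content.top = list.bottom + 2]
4. content.h = 72  [content.h = 72]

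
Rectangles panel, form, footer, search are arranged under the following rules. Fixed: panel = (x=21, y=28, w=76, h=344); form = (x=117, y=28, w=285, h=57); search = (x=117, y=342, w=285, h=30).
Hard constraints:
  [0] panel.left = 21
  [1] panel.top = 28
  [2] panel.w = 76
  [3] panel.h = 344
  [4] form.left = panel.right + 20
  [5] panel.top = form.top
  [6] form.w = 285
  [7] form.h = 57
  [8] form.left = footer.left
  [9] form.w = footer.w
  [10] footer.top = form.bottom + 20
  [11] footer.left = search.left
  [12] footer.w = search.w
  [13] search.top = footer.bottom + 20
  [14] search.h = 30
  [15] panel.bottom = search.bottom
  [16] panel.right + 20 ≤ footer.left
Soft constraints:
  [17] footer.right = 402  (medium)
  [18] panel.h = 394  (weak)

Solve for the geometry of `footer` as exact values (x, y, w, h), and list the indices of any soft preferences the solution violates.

1. footer.x = 117  [form.left = footer.left]
2. footer.w = 285  [form.w = footer.w]
3. footer.y = 105  [footer.top = form.bottom + 20]
4. footer.h = 217  [search.top = footer.bottom + 20]

footer = (x=117, y=105, w=285, h=217)
violated soft preferences: 18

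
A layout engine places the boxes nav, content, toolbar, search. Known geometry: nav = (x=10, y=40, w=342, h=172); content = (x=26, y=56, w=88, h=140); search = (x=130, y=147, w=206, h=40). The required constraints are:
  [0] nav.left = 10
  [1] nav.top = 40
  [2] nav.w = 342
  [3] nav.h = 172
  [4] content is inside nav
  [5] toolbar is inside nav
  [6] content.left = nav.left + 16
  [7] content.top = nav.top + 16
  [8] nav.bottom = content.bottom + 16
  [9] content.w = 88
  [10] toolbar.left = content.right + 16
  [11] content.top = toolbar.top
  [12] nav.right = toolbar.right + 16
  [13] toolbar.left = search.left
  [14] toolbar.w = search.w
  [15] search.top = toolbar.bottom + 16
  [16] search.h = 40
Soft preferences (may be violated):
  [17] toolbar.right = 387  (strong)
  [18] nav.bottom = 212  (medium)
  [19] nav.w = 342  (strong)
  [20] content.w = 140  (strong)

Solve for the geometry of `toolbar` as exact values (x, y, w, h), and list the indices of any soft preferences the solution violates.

toolbar = (x=130, y=56, w=206, h=75)
violated soft preferences: 17, 20

1. toolbar.x = 130  [toolbar.left = content.right + 16]
2. toolbar.y = 56  [content.top = toolbar.top]
3. toolbar.w = 206  [nav.right = toolbar.right + 16]
4. toolbar.h = 75  [search.top = toolbar.bottom + 16]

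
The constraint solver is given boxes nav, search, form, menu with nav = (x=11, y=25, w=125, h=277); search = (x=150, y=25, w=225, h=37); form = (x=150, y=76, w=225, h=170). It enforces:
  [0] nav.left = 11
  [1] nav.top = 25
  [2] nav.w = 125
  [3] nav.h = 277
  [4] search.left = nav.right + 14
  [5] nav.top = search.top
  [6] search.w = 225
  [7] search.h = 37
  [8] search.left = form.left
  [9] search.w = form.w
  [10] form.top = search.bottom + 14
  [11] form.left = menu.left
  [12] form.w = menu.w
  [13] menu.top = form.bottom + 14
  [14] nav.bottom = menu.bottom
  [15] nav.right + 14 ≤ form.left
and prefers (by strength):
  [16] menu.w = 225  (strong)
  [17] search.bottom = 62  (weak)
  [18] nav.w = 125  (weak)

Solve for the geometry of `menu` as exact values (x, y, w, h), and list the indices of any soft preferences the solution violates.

menu = (x=150, y=260, w=225, h=42)
violated soft preferences: none

1. menu.x = 150  [form.left = menu.left]
2. menu.w = 225  [form.w = menu.w]
3. menu.y = 260  [menu.top = form.bottom + 14]
4. menu.h = 42  [nav.bottom = menu.bottom]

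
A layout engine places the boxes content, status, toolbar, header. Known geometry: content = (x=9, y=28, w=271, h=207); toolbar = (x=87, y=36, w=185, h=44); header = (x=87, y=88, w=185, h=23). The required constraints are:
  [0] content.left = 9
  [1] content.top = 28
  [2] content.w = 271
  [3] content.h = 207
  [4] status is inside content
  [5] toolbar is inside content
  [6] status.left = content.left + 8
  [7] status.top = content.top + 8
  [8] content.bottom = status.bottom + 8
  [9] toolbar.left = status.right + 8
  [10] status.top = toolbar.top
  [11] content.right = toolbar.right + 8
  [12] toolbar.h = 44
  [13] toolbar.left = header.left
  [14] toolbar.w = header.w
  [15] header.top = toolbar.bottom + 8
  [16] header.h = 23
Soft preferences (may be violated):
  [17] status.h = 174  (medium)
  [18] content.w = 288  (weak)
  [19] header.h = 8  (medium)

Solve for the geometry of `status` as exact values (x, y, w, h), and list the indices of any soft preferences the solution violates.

1. status.x = 17  [status.left = content.left + 8]
2. status.y = 36  [status.top = content.top + 8]
3. status.h = 191  [content.bottom = status.bottom + 8]
4. status.w = 62  [toolbar.left = status.right + 8]

status = (x=17, y=36, w=62, h=191)
violated soft preferences: 17, 18, 19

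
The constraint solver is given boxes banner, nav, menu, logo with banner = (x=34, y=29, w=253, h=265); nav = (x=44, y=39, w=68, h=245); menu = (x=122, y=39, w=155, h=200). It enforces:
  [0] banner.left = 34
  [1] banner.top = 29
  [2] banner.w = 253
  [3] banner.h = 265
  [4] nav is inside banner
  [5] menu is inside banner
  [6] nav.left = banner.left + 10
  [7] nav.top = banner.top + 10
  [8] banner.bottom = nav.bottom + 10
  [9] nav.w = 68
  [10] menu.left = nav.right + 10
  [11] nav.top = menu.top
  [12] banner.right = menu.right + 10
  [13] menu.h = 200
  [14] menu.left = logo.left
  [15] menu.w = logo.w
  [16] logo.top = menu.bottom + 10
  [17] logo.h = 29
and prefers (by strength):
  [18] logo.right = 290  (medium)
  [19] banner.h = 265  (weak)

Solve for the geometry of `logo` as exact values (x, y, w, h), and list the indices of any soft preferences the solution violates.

logo = (x=122, y=249, w=155, h=29)
violated soft preferences: 18

1. logo.x = 122  [menu.left = logo.left]
2. logo.w = 155  [menu.w = logo.w]
3. logo.y = 249  [logo.top = menu.bottom + 10]
4. logo.h = 29  [logo.h = 29]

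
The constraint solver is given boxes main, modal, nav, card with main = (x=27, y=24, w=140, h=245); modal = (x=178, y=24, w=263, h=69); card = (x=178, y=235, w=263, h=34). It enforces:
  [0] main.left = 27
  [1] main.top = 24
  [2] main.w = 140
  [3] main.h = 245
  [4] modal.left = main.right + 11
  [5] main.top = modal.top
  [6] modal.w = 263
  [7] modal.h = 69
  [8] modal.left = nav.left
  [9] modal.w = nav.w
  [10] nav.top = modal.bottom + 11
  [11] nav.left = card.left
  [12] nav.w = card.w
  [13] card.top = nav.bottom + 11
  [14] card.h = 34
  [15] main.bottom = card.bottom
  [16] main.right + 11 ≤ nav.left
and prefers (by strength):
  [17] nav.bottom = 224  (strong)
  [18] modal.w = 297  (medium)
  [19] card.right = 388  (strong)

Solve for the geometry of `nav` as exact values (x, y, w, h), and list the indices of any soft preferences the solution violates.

1. nav.x = 178  [modal.left = nav.left]
2. nav.w = 263  [modal.w = nav.w]
3. nav.y = 104  [nav.top = modal.bottom + 11]
4. nav.h = 120  [card.top = nav.bottom + 11]

nav = (x=178, y=104, w=263, h=120)
violated soft preferences: 18, 19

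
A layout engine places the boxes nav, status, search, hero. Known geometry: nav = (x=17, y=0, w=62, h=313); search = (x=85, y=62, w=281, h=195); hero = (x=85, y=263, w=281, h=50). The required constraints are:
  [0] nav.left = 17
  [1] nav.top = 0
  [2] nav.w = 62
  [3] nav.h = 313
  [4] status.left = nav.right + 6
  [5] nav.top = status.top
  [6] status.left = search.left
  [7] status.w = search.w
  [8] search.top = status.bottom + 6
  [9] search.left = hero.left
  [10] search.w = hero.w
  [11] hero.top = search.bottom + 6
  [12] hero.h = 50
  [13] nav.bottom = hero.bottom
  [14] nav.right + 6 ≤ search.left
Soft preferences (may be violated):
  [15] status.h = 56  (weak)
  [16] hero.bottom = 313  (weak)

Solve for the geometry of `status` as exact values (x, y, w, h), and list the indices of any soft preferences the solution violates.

1. status.x = 85  [status.left = nav.right + 6]
2. status.y = 0  [nav.top = status.top]
3. status.w = 281  [status.w = search.w]
4. status.h = 56  [search.top = status.bottom + 6]

status = (x=85, y=0, w=281, h=56)
violated soft preferences: none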